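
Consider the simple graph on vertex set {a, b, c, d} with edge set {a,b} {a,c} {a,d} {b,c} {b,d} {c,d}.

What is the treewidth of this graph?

A width-3 tree decomposition is:
Bags: B1 = {a, b, c, d}
Tree: (single bag)
With just one bag of size 4, the width is 4 − 1 = 3, so tw(G) ≤ 3. On the other hand G contains the 4-clique {a, b, c, d}. A clique must lie in a single bag of any decomposition, so no decomposition can have width below 3. Hence tw(G) = 3 exactly.

3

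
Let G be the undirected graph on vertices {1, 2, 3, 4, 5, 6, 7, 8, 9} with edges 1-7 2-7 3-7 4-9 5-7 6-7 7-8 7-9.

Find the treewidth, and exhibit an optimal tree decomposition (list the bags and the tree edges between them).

Treewidth 1.
Bags: B1 = {4, 9}  B2 = {7, 9}  B3 = {3, 7}  B4 = {2, 7}  B5 = {7, 8}  B6 = {5, 7}  B7 = {6, 7}  B8 = {1, 7}
Tree: B1–B2, B2–B3, B3–B4, B2–B5, B4–B6, B2–B7, B4–B8

Every bag has size at most 2, so the width is 2 − 1 = 1 and tw(G) ≤ 1. Any graph with an edge has treewidth ≥ 1, and G has the edge 4–9. The upper and lower bounds meet at 1, so that is the treewidth.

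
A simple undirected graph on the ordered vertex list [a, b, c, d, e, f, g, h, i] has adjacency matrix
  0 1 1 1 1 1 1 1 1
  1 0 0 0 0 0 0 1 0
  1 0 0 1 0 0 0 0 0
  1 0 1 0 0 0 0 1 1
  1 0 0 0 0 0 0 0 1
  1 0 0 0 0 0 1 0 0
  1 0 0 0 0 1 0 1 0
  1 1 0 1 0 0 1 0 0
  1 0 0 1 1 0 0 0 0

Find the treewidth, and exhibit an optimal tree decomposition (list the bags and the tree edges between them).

Treewidth 2.
One such decomposition:
Bags: B1 = {a, b, h}  B2 = {a, d, h}  B3 = {a, d, i}  B4 = {a, e, i}  B5 = {a, c, d}  B6 = {a, g, h}  B7 = {a, f, g}
Tree: B1–B2, B2–B3, B3–B4, B2–B5, B2–B6, B6–B7

The largest bag has 3 vertices, giving width 2; this decomposition certifies tw(G) ≤ 2. For the lower bound, the 3 vertices {a, d, h} are pairwise adjacent, and any tree decomposition puts a clique entirely inside one bag — forcing width ≥ 2. The upper and lower bounds meet at 2, so that is the treewidth.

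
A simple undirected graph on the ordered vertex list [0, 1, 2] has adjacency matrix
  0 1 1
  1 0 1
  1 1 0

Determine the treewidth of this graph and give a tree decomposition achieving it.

Treewidth 2.
Bags: B1 = {0, 1, 2}
Tree: (single bag)

A single bag containing all 3 vertices is trivially a valid decomposition of width 2. For the lower bound, the 3 vertices {0, 1, 2} are pairwise adjacent, and any tree decomposition puts a clique entirely inside one bag — forcing width ≥ 2. Combining the bounds, tw(G) = 2.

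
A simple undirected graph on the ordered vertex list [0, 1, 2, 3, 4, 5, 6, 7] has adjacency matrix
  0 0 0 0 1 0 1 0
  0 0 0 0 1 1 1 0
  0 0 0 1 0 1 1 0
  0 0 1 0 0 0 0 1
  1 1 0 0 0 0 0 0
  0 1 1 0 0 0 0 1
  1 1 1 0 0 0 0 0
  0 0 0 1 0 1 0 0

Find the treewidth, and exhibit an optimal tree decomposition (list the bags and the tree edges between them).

Each bag holds 3 vertices, so the decomposition has width 2, which upper-bounds the treewidth. The edges 7–3–2–5–7 form a cycle, so G is not a tree and its treewidth is at least 2. Therefore the treewidth is 2.

Treewidth 2.
Bags: B1 = {3, 5, 7}  B2 = {2, 3, 5}  B3 = {1, 2, 5}  B4 = {1, 2, 6}  B5 = {1, 4, 6}  B6 = {0, 4, 6}
Tree: B1–B2, B2–B3, B3–B4, B4–B5, B5–B6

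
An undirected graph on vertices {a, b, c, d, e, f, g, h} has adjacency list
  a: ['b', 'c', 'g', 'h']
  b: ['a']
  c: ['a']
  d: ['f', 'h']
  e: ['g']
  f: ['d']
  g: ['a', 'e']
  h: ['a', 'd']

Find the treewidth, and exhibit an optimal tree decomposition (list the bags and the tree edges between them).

Every bag has size at most 2, so the width is 2 − 1 = 1 and tw(G) ≤ 1. Since G has at least one edge (e.g. g–a), it is not an edgeless graph, so tw(G) ≥ 1. Therefore the treewidth is 1.

Treewidth 1.
Bags: B1 = {a, g}  B2 = {a, b}  B3 = {a, h}  B4 = {e, g}  B5 = {a, c}  B6 = {d, h}  B7 = {d, f}
Tree: B1–B2, B2–B3, B1–B4, B3–B5, B3–B6, B6–B7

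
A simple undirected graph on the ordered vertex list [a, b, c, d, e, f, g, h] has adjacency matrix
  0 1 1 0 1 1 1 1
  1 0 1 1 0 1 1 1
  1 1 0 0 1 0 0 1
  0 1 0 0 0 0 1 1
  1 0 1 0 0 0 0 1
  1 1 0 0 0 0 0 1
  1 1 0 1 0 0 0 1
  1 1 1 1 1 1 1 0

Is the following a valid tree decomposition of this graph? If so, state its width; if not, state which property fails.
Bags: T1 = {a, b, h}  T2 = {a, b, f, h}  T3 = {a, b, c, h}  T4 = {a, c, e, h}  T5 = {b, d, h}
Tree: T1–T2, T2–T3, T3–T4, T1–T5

A tree decomposition must satisfy three properties: every vertex lies in some bag; for every edge, both endpoints lie together in some bag; and for every vertex, the bags containing it form a connected subtree. Here vertex g appears in no bag, so the decomposition is invalid.

No — vertex g appears in no bag.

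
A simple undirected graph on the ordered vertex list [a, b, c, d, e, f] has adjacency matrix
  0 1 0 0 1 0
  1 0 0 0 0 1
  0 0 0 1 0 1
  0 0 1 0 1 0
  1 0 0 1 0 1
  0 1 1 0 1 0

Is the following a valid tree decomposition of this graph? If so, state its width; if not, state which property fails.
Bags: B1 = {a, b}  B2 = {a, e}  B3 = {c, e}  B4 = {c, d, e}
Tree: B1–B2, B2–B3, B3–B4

A tree decomposition must satisfy three properties: every vertex lies in some bag; for every edge, both endpoints lie together in some bag; and for every vertex, the bags containing it form a connected subtree. Here vertex f appears in no bag, so the decomposition is invalid.

No — vertex f appears in no bag.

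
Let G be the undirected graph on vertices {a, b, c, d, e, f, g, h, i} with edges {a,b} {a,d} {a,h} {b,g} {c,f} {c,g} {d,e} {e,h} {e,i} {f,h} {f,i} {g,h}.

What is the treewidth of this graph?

A width-3 tree decomposition is:
Bags: B1 = {a, b, c, g}  B2 = {a, c, g, h}  B3 = {a, c, f, h}  B4 = {a, d, f, h}  B5 = {d, e, f, h}  B6 = {d, e, f, i}
Tree: B1–B2, B2–B3, B3–B4, B4–B5, B5–B6
Every bag has size at most 4, so the width is 4 − 1 = 3 and tw(G) ≤ 3. For the lower bound: the 4 vertex sets {b,c,g}, {a}, {h}, {d,e,f,i} are disjoint, each induces a connected subgraph, and every pair is joined by at least one edge of G. Contracting each set to a single vertex therefore yields K_{4} as a minor, and since treewidth is minor-monotone, tw(G) ≥ tw(K_{4}) = 3. Therefore the treewidth is 3.

3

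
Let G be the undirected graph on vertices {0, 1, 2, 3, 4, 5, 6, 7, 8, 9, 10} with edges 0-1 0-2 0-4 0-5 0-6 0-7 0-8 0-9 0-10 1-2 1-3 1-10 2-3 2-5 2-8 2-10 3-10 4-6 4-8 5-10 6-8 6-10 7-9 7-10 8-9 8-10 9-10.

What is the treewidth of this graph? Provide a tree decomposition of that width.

Treewidth 3.
One such decomposition:
Bags: B1 = {1, 2, 3, 10}  B2 = {0, 1, 2, 10}  B3 = {0, 2, 8, 10}  B4 = {0, 6, 8, 10}  B5 = {0, 4, 6, 8}  B6 = {0, 2, 5, 10}  B7 = {0, 8, 9, 10}  B8 = {0, 7, 9, 10}
Tree: B1–B2, B2–B3, B3–B4, B4–B5, B2–B6, B3–B7, B7–B8

Every bag has size at most 4, so the width is 4 − 1 = 3 and tw(G) ≤ 3. Conversely, {0, 8, 9, 10} is a clique of size 4, and the vertices of any clique must share a bag in every tree decomposition; so some bag has ≥ 4 vertices and tw(G) ≥ 3. The upper and lower bounds meet at 3, so that is the treewidth.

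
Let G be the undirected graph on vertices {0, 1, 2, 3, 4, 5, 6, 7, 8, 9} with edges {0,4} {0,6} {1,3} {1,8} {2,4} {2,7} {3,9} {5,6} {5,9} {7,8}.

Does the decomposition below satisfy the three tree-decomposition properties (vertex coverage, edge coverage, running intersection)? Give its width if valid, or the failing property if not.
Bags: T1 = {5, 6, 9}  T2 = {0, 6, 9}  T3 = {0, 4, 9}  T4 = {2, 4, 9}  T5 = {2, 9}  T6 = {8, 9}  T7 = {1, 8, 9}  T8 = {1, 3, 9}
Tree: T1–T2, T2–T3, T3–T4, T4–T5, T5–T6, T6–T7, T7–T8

A tree decomposition must satisfy three properties: every vertex lies in some bag; for every edge, both endpoints lie together in some bag; and for every vertex, the bags containing it form a connected subtree. Here vertex 7 appears in no bag, so the decomposition is invalid.

No — vertex 7 appears in no bag.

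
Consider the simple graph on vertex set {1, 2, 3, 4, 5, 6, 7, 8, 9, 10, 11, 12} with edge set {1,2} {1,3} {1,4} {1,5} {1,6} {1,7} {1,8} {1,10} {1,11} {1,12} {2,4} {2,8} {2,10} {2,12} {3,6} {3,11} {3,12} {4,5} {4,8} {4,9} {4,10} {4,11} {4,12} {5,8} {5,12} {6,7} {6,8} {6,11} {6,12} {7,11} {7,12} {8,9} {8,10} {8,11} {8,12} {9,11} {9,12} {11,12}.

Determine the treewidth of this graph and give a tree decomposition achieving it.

Treewidth 4.
One such decomposition:
Bags: B1 = {1, 4, 8, 11, 12}  B2 = {1, 6, 8, 11, 12}  B3 = {1, 2, 4, 8, 12}  B4 = {4, 8, 9, 11, 12}  B5 = {1, 3, 6, 11, 12}  B6 = {1, 4, 5, 8, 12}  B7 = {1, 2, 4, 8, 10}  B8 = {1, 6, 7, 11, 12}
Tree: B1–B2, B1–B3, B1–B4, B2–B5, B3–B6, B3–B7, B5–B8

The largest bag has 5 vertices, giving width 4; this decomposition certifies tw(G) ≤ 4. For the lower bound, the 5 vertices {1, 2, 4, 8, 10} are pairwise adjacent, and any tree decomposition puts a clique entirely inside one bag — forcing width ≥ 4. Therefore the treewidth is 4.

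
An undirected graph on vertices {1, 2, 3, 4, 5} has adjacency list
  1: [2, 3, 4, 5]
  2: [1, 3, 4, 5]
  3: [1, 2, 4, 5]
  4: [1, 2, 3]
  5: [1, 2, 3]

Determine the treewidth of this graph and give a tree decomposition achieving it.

The largest bag has 4 vertices, giving width 3; this decomposition certifies tw(G) ≤ 3. Conversely, {1, 2, 3, 4} is a clique of size 4, and the vertices of any clique must share a bag in every tree decomposition; so some bag has ≥ 4 vertices and tw(G) ≥ 3. Hence tw(G) = 3 exactly.

Treewidth 3.
Bags: B1 = {1, 2, 3, 4}  B2 = {1, 2, 3, 5}
Tree: B1–B2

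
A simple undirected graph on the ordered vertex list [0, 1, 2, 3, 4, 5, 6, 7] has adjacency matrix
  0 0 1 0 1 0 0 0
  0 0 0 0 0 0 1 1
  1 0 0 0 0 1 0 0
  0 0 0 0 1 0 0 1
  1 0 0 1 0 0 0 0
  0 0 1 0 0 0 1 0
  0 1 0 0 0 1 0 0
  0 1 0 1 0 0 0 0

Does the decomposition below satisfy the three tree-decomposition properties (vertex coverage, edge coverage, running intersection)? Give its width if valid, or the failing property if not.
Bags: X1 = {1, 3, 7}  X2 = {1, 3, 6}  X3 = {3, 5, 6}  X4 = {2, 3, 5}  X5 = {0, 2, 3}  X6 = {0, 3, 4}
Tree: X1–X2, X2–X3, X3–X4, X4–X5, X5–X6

Yes; width 2.

Checking the three conditions: (i) the bags cover all of {0, 1, 2, 3, 4, 5, 6, 7}; (ii) for each edge, some bag contains both endpoints; (iii) the bags containing any fixed vertex form a subtree. All hold, so the decomposition is valid with width 3 − 1 = 2.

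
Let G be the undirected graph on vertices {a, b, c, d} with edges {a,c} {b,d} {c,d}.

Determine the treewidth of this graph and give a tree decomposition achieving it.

Each bag holds 2 vertices, so the decomposition has width 1, which upper-bounds the treewidth. G has an edge, so its treewidth is at least 1. The upper and lower bounds meet at 1, so that is the treewidth.

Treewidth 1.
One optimal decomposition is:
Bags: B1 = {c, d}  B2 = {b, d}  B3 = {a, c}
Tree: B1–B2, B1–B3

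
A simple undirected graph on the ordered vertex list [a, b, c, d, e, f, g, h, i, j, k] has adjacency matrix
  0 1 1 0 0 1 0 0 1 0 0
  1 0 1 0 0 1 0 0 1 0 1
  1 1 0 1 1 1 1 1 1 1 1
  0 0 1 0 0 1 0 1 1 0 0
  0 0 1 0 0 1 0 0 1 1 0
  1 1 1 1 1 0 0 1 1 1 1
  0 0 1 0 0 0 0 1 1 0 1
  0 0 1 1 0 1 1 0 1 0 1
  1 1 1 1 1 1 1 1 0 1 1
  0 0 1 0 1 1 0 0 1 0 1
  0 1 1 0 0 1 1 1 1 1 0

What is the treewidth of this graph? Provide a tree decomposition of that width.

Treewidth 4.
One optimal decomposition is:
Bags: B1 = {c, f, h, i, k}  B2 = {c, f, i, j, k}  B3 = {c, g, h, i, k}  B4 = {b, c, f, i, k}  B5 = {c, e, f, i, j}  B6 = {c, d, f, h, i}  B7 = {a, b, c, f, i}
Tree: B1–B2, B1–B3, B1–B4, B2–B5, B1–B6, B4–B7

Every bag has size at most 5, so the width is 5 − 1 = 4 and tw(G) ≤ 4. For the lower bound, the 5 vertices {c, g, h, i, k} are pairwise adjacent, and any tree decomposition puts a clique entirely inside one bag — forcing width ≥ 4. Therefore the treewidth is 4.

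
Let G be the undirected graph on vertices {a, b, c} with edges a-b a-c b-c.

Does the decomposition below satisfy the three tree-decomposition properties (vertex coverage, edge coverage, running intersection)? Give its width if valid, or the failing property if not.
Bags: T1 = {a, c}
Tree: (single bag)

A tree decomposition must satisfy three properties: every vertex lies in some bag; for every edge, both endpoints lie together in some bag; and for every vertex, the bags containing it form a connected subtree. Here vertex b appears in no bag, so the decomposition is invalid.

No — vertex b appears in no bag.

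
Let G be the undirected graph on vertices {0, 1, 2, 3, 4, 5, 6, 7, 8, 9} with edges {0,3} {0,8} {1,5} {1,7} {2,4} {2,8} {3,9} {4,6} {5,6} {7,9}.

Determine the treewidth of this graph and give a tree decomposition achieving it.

Treewidth 2.
One optimal decomposition is:
Bags: B1 = {1, 5, 7}  B2 = {5, 7, 9}  B3 = {3, 5, 9}  B4 = {0, 3, 5}  B5 = {0, 5, 8}  B6 = {2, 5, 8}  B7 = {2, 4, 5}  B8 = {4, 5, 6}
Tree: B1–B2, B2–B3, B3–B4, B4–B5, B5–B6, B6–B7, B7–B8

Each bag holds 3 vertices, so the decomposition has width 2, which upper-bounds the treewidth. For the lower bound, G contains the cycle 5–1–7–9–3–0–8–2–4–6–5, so G is not a forest; only forests have treewidth ≤ 1, hence tw(G) ≥ 2. Hence tw(G) = 2 exactly.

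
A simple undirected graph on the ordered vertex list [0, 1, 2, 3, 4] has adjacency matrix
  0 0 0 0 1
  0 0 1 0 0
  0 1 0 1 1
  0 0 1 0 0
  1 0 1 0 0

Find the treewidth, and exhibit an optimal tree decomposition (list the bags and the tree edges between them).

Every bag has size at most 2, so the width is 2 − 1 = 1 and tw(G) ≤ 1. Since G has at least one edge (e.g. 3–2), it is not an edgeless graph, so tw(G) ≥ 1. Hence tw(G) = 1 exactly.

Treewidth 1.
Bags: B1 = {2, 3}  B2 = {2, 4}  B3 = {1, 2}  B4 = {0, 4}
Tree: B1–B2, B1–B3, B2–B4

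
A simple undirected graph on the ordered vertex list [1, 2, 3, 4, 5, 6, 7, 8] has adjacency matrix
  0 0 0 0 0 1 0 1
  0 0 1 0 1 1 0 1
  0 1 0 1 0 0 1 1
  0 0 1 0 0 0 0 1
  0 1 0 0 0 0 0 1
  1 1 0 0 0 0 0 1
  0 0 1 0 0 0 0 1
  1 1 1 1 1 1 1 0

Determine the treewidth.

2

A width-2 tree decomposition is:
Bags: B1 = {3, 4, 8}  B2 = {2, 3, 8}  B3 = {2, 5, 8}  B4 = {2, 6, 8}  B5 = {3, 7, 8}  B6 = {1, 6, 8}
Tree: B1–B2, B2–B3, B3–B4, B2–B5, B4–B6
Each bag holds 3 vertices, so the decomposition has width 2, which upper-bounds the treewidth. On the other hand G contains the 3-clique {1, 6, 8}. A clique must lie in a single bag of any decomposition, so no decomposition can have width below 2. Hence tw(G) = 2 exactly.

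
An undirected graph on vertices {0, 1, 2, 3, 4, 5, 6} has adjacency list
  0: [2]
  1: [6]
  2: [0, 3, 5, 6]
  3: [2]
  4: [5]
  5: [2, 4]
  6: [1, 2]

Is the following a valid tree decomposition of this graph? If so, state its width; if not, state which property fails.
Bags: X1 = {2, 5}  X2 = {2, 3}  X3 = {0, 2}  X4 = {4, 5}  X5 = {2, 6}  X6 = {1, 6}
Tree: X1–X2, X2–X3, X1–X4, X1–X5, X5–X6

Yes; width 1.

Vertex coverage: the bags together contain {0, 1, 2, 3, 4, 5, 6}, the full vertex set. Edge coverage: each edge of G has both endpoints in at least one bag. Running intersection: for every vertex, the bags containing it form a connected subtree. All three properties hold, so this is a valid tree decomposition of width max|bag| − 1 = 1, and hence tw(G) ≤ 1.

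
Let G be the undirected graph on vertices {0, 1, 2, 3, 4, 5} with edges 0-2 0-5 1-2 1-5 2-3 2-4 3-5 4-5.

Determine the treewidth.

A width-2 tree decomposition is:
Bags: B1 = {0, 2, 5}  B2 = {2, 3, 5}  B3 = {1, 2, 5}  B4 = {2, 4, 5}
Tree: B1–B2, B2–B3, B3–B4
Every bag has size at most 3, so the width is 3 − 1 = 2 and tw(G) ≤ 2. Since 0–5–3–2–0 is a cycle in G, G is not acyclic. Forests are exactly the graphs of treewidth ≤ 1, so tw(G) ≥ 2. Hence tw(G) = 2 exactly.

2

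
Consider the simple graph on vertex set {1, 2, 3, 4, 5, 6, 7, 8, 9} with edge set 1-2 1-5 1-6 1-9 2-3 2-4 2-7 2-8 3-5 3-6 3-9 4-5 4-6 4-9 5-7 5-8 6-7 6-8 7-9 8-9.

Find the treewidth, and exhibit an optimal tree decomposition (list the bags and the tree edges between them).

The largest bag has 5 vertices, giving width 4; this decomposition certifies tw(G) ≤ 4. For the lower bound: the 5 vertex sets {1,9}, {3,5}, {4,6}, {2}, {7} are disjoint, each induces a connected subgraph, and every pair is joined by at least one edge of G. Contracting each set to a single vertex therefore yields K_{5} as a minor, and since treewidth is minor-monotone, tw(G) ≥ tw(K_{5}) = 4. Therefore the treewidth is 4.

Treewidth 4.
Bags: B1 = {1, 2, 5, 6, 9}  B2 = {2, 3, 5, 6, 9}  B3 = {2, 4, 5, 6, 9}  B4 = {2, 5, 6, 7, 9}  B5 = {2, 5, 6, 8, 9}
Tree: B1–B2, B2–B3, B3–B4, B4–B5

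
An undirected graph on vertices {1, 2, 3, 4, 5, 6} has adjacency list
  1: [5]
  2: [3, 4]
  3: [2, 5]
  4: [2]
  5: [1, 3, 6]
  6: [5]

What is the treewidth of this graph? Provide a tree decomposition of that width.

Every bag has size at most 2, so the width is 2 − 1 = 1 and tw(G) ≤ 1. G has an edge, so its treewidth is at least 1. Hence tw(G) = 1 exactly.

Treewidth 1.
One such decomposition:
Bags: B1 = {3, 5}  B2 = {1, 5}  B3 = {2, 3}  B4 = {5, 6}  B5 = {2, 4}
Tree: B1–B2, B1–B3, B1–B4, B3–B5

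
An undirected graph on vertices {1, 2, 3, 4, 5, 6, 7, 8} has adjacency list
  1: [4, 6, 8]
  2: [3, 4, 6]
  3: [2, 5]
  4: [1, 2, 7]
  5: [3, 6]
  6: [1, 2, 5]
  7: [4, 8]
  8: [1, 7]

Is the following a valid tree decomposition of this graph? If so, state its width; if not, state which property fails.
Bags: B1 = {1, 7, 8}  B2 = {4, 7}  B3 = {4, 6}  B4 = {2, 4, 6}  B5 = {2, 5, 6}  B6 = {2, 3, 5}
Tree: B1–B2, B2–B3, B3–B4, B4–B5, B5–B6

A tree decomposition must satisfy three properties: every vertex lies in some bag; for every edge, both endpoints lie together in some bag; and for every vertex, the bags containing it form a connected subtree. Here edge (1,4) lies in no bag, so the decomposition is invalid.

No — edge (1,4) lies in no bag.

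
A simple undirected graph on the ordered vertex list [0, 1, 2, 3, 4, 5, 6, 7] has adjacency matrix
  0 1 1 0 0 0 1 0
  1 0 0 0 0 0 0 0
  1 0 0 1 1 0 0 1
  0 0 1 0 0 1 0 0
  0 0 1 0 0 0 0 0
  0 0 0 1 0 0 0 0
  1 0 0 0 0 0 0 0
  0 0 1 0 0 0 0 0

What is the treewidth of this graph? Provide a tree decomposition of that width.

Treewidth 1.
One such decomposition:
Bags: B1 = {2, 7}  B2 = {0, 2}  B3 = {0, 6}  B4 = {2, 4}  B5 = {0, 1}  B6 = {2, 3}  B7 = {3, 5}
Tree: B1–B2, B2–B3, B1–B4, B3–B5, B1–B6, B6–B7

Each bag holds 2 vertices, so the decomposition has width 1, which upper-bounds the treewidth. Since G has at least one edge (e.g. 2–7), it is not an edgeless graph, so tw(G) ≥ 1. Therefore the treewidth is 1.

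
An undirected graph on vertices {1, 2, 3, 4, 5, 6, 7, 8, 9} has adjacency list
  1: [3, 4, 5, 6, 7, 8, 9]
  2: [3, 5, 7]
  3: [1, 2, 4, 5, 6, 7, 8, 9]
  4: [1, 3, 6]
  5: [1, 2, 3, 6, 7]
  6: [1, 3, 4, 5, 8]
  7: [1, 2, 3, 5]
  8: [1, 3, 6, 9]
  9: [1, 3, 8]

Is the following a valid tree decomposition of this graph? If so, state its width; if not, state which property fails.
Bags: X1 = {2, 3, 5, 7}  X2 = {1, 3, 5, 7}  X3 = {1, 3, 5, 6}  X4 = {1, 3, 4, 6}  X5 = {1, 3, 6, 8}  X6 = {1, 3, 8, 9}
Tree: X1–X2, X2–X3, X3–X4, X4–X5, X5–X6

Yes; width 3.

Checking the three conditions: (i) the bags cover all of {1, 2, 3, 4, 5, 6, 7, 8, 9}; (ii) for each edge, some bag contains both endpoints; (iii) the bags containing any fixed vertex form a subtree. All hold, so the decomposition is valid with width 4 − 1 = 3.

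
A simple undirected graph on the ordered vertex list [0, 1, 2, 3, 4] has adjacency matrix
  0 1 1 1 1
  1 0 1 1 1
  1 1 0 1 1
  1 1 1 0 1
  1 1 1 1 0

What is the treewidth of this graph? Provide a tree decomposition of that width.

Treewidth 4.
One such decomposition:
Bags: B1 = {0, 1, 2, 3, 4}
Tree: (single bag)

With just one bag of size 5, the width is 5 − 1 = 4, so tw(G) ≤ 4. Conversely, {0, 1, 2, 3, 4} is a clique of size 5, and the vertices of any clique must share a bag in every tree decomposition; so some bag has ≥ 5 vertices and tw(G) ≥ 4. The upper and lower bounds meet at 4, so that is the treewidth.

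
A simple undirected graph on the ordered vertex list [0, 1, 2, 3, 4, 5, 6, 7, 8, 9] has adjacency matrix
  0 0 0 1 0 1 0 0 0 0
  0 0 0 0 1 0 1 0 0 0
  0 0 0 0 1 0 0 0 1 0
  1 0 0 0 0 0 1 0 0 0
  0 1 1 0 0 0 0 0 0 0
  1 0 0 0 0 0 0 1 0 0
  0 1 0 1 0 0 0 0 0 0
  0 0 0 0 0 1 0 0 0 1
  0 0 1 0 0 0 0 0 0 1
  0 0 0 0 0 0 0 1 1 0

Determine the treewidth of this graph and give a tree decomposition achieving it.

Treewidth 2.
One such decomposition:
Bags: B1 = {5, 7, 9}  B2 = {5, 8, 9}  B3 = {2, 5, 8}  B4 = {2, 4, 5}  B5 = {1, 4, 5}  B6 = {1, 5, 6}  B7 = {3, 5, 6}  B8 = {0, 3, 5}
Tree: B1–B2, B2–B3, B3–B4, B4–B5, B5–B6, B6–B7, B7–B8

Each bag holds 3 vertices, so the decomposition has width 2, which upper-bounds the treewidth. For the lower bound, G contains the cycle 5–7–9–8–2–4–1–6–3–0–5, so G is not a forest; only forests have treewidth ≤ 1, hence tw(G) ≥ 2. Hence tw(G) = 2 exactly.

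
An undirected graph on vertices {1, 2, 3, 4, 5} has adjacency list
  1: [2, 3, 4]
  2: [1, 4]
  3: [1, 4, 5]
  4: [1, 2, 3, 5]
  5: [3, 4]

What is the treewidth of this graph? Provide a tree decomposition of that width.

Treewidth 2.
Bags: B1 = {1, 3, 4}  B2 = {1, 2, 4}  B3 = {3, 4, 5}
Tree: B1–B2, B1–B3

Every bag has size at most 3, so the width is 3 − 1 = 2 and tw(G) ≤ 2. For the lower bound, the 3 vertices {1, 2, 4} are pairwise adjacent, and any tree decomposition puts a clique entirely inside one bag — forcing width ≥ 2. Combining the bounds, tw(G) = 2.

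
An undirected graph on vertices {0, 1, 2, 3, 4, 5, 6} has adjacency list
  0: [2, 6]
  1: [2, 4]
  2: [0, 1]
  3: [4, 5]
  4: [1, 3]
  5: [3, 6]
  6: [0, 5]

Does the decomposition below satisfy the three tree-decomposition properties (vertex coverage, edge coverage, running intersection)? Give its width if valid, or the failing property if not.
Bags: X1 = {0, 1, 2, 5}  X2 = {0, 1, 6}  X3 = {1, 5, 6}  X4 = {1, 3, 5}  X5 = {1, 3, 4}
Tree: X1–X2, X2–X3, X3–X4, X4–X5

A tree decomposition must satisfy three properties: every vertex lies in some bag; for every edge, both endpoints lie together in some bag; and for every vertex, the bags containing it form a connected subtree. Here bags containing vertex 5 are not connected in the tree, so the decomposition is invalid.

No — bags containing vertex 5 are not connected in the tree.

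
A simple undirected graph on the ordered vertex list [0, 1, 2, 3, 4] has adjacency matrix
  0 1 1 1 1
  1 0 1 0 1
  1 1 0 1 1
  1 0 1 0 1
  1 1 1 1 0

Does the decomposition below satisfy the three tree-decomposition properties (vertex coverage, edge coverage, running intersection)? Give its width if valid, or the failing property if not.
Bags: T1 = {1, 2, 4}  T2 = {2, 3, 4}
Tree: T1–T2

No — vertex 0 appears in no bag.

A tree decomposition must satisfy three properties: every vertex lies in some bag; for every edge, both endpoints lie together in some bag; and for every vertex, the bags containing it form a connected subtree. Here vertex 0 appears in no bag, so the decomposition is invalid.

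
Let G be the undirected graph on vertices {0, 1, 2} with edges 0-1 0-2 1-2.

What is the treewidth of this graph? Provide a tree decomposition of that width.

A single bag containing all 3 vertices is trivially a valid decomposition of width 2. For the lower bound, the 3 vertices {0, 1, 2} are pairwise adjacent, and any tree decomposition puts a clique entirely inside one bag — forcing width ≥ 2. Therefore the treewidth is 2.

Treewidth 2.
One optimal decomposition is:
Bags: B1 = {0, 1, 2}
Tree: (single bag)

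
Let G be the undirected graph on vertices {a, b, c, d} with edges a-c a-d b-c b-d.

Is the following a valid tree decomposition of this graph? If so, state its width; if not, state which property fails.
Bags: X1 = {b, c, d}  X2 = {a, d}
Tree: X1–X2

No — edge (c,a) lies in no bag.

A tree decomposition must satisfy three properties: every vertex lies in some bag; for every edge, both endpoints lie together in some bag; and for every vertex, the bags containing it form a connected subtree. Here edge (c,a) lies in no bag, so the decomposition is invalid.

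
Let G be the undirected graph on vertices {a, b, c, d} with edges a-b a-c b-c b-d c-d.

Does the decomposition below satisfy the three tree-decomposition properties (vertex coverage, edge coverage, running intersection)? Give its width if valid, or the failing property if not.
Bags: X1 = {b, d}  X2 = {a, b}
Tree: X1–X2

A tree decomposition must satisfy three properties: every vertex lies in some bag; for every edge, both endpoints lie together in some bag; and for every vertex, the bags containing it form a connected subtree. Here vertex c appears in no bag, so the decomposition is invalid.

No — vertex c appears in no bag.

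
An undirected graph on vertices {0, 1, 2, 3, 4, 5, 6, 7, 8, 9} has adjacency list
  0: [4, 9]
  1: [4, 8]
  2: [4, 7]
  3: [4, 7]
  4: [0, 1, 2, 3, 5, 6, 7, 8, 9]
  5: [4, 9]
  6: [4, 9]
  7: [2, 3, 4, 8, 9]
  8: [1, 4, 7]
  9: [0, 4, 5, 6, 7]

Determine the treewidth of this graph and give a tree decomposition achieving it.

Treewidth 2.
One optimal decomposition is:
Bags: B1 = {4, 7, 9}  B2 = {0, 4, 9}  B3 = {4, 5, 9}  B4 = {2, 4, 7}  B5 = {3, 4, 7}  B6 = {4, 7, 8}  B7 = {1, 4, 8}  B8 = {4, 6, 9}
Tree: B1–B2, B1–B3, B1–B4, B4–B5, B4–B6, B6–B7, B2–B8

The largest bag has 3 vertices, giving width 2; this decomposition certifies tw(G) ≤ 2. For the lower bound, the 3 vertices {0, 4, 9} are pairwise adjacent, and any tree decomposition puts a clique entirely inside one bag — forcing width ≥ 2. Combining the bounds, tw(G) = 2.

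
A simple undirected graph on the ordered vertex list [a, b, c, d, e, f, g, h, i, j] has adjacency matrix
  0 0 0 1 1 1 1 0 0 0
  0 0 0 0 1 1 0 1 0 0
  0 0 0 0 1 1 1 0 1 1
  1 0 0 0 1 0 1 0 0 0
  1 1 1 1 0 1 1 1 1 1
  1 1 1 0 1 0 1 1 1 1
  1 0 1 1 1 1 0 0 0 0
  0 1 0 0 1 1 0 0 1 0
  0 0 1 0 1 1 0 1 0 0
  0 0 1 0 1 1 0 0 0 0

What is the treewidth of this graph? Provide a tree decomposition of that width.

The largest bag has 4 vertices, giving width 3; this decomposition certifies tw(G) ≤ 3. On the other hand G contains the 4-clique {a, d, e, g}. A clique must lie in a single bag of any decomposition, so no decomposition can have width below 3. Hence tw(G) = 3 exactly.

Treewidth 3.
Bags: B1 = {c, e, f, i}  B2 = {c, e, f, j}  B3 = {c, e, f, g}  B4 = {e, f, h, i}  B5 = {a, e, f, g}  B6 = {b, e, f, h}  B7 = {a, d, e, g}
Tree: B1–B2, B2–B3, B1–B4, B3–B5, B4–B6, B5–B7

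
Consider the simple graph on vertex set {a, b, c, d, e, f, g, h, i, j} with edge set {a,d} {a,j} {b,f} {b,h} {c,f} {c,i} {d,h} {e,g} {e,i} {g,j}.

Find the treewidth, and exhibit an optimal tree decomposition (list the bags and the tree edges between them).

Treewidth 2.
One such decomposition:
Bags: B1 = {c, f, i}  B2 = {b, f, i}  B3 = {b, h, i}  B4 = {d, h, i}  B5 = {a, d, i}  B6 = {a, i, j}  B7 = {g, i, j}  B8 = {e, g, i}
Tree: B1–B2, B2–B3, B3–B4, B4–B5, B5–B6, B6–B7, B7–B8

Each bag holds 3 vertices, so the decomposition has width 2, which upper-bounds the treewidth. Since i–c–f–b–h–d–a–j–g–e–i is a cycle in G, G is not acyclic. Forests are exactly the graphs of treewidth ≤ 1, so tw(G) ≥ 2. Hence tw(G) = 2 exactly.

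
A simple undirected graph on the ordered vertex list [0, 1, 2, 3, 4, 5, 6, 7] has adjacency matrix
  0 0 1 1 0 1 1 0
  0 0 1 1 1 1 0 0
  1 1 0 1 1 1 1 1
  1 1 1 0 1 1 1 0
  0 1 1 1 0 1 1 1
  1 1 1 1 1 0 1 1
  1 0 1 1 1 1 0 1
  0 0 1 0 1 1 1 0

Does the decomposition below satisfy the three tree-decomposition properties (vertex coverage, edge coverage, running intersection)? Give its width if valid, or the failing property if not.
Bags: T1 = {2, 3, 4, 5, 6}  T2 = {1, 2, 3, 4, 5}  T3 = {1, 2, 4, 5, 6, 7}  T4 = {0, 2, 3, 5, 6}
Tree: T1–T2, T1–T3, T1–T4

A tree decomposition must satisfy three properties: every vertex lies in some bag; for every edge, both endpoints lie together in some bag; and for every vertex, the bags containing it form a connected subtree. Here bags containing vertex 1 are not connected in the tree, so the decomposition is invalid.

No — bags containing vertex 1 are not connected in the tree.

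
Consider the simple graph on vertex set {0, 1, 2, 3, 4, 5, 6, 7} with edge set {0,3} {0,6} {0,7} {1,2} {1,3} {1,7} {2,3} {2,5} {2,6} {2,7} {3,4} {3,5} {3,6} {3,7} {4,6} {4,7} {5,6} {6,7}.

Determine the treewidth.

A width-3 tree decomposition is:
Bags: B1 = {2, 3, 6, 7}  B2 = {2, 3, 5, 6}  B3 = {3, 4, 6, 7}  B4 = {0, 3, 6, 7}  B5 = {1, 2, 3, 7}
Tree: B1–B2, B1–B3, B1–B4, B1–B5
Each bag holds 4 vertices, so the decomposition has width 3, which upper-bounds the treewidth. On the other hand G contains the 4-clique {1, 2, 3, 7}. A clique must lie in a single bag of any decomposition, so no decomposition can have width below 3. Combining the bounds, tw(G) = 3.

3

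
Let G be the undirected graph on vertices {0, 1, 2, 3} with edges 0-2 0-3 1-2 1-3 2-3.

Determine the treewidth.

A width-2 tree decomposition is:
Bags: B1 = {0, 2, 3}  B2 = {1, 2, 3}
Tree: B1–B2
Each bag holds 3 vertices, so the decomposition has width 2, which upper-bounds the treewidth. On the other hand G contains the 3-clique {0, 2, 3}. A clique must lie in a single bag of any decomposition, so no decomposition can have width below 2. Hence tw(G) = 2 exactly.

2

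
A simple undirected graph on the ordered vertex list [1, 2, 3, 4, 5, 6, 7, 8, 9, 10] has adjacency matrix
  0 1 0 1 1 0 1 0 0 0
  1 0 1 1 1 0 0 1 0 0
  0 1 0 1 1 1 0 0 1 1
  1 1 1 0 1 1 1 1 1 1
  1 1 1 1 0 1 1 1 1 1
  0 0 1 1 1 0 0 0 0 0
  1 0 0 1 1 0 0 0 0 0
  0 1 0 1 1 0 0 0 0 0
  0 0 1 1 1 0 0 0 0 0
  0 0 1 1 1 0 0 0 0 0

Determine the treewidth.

A width-3 tree decomposition is:
Bags: B1 = {2, 3, 4, 5}  B2 = {1, 2, 4, 5}  B3 = {1, 4, 5, 7}  B4 = {3, 4, 5, 10}  B5 = {3, 4, 5, 9}  B6 = {3, 4, 5, 6}  B7 = {2, 4, 5, 8}
Tree: B1–B2, B2–B3, B1–B4, B1–B5, B1–B6, B2–B7
Each bag holds 4 vertices, so the decomposition has width 3, which upper-bounds the treewidth. On the other hand G contains the 4-clique {2, 4, 5, 8}. A clique must lie in a single bag of any decomposition, so no decomposition can have width below 3. Therefore the treewidth is 3.

3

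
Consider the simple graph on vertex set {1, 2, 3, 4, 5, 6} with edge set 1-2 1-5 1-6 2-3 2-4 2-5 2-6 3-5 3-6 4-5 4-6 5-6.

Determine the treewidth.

A width-3 tree decomposition is:
Bags: B1 = {2, 3, 5, 6}  B2 = {2, 4, 5, 6}  B3 = {1, 2, 5, 6}
Tree: B1–B2, B2–B3
Each bag holds 4 vertices, so the decomposition has width 3, which upper-bounds the treewidth. On the other hand G contains the 4-clique {1, 2, 5, 6}. A clique must lie in a single bag of any decomposition, so no decomposition can have width below 3. Combining the bounds, tw(G) = 3.

3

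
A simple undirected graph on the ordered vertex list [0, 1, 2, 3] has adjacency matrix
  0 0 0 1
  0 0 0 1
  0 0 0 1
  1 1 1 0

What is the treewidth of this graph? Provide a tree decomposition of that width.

Every bag has size at most 2, so the width is 2 − 1 = 1 and tw(G) ≤ 1. Any graph with an edge has treewidth ≥ 1, and G has the edge 0–3. Hence tw(G) = 1 exactly.

Treewidth 1.
One optimal decomposition is:
Bags: B1 = {0, 3}  B2 = {1, 3}  B3 = {2, 3}
Tree: B1–B2, B1–B3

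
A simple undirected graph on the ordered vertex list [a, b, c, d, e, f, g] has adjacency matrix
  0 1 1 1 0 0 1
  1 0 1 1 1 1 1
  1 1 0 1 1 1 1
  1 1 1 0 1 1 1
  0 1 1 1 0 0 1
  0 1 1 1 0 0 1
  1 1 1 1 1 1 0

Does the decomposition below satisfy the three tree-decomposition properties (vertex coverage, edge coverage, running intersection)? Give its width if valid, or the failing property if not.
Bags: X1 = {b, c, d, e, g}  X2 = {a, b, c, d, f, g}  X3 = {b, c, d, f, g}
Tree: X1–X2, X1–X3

A tree decomposition must satisfy three properties: every vertex lies in some bag; for every edge, both endpoints lie together in some bag; and for every vertex, the bags containing it form a connected subtree. Here bags containing vertex f are not connected in the tree, so the decomposition is invalid.

No — bags containing vertex f are not connected in the tree.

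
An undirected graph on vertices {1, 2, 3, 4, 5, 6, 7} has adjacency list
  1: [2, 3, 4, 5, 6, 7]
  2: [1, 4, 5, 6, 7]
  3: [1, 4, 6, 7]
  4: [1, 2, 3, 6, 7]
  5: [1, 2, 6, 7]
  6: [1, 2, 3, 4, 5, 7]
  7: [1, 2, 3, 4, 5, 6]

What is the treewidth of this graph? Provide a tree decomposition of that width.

Treewidth 4.
One such decomposition:
Bags: B1 = {1, 2, 4, 6, 7}  B2 = {1, 3, 4, 6, 7}  B3 = {1, 2, 5, 6, 7}
Tree: B1–B2, B1–B3

Every bag has size at most 5, so the width is 5 − 1 = 4 and tw(G) ≤ 4. On the other hand G contains the 5-clique {1, 2, 4, 6, 7}. A clique must lie in a single bag of any decomposition, so no decomposition can have width below 4. The upper and lower bounds meet at 4, so that is the treewidth.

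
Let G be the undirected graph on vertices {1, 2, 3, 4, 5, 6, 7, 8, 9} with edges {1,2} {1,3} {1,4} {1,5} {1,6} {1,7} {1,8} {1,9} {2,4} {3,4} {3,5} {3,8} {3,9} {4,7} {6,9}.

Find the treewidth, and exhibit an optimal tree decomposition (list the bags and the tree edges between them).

Treewidth 2.
One optimal decomposition is:
Bags: B1 = {1, 3, 9}  B2 = {1, 3, 4}  B3 = {1, 6, 9}  B4 = {1, 4, 7}  B5 = {1, 2, 4}  B6 = {1, 3, 8}  B7 = {1, 3, 5}
Tree: B1–B2, B1–B3, B2–B4, B2–B5, B2–B6, B6–B7

Every bag has size at most 3, so the width is 3 − 1 = 2 and tw(G) ≤ 2. On the other hand G contains the 3-clique {1, 2, 4}. A clique must lie in a single bag of any decomposition, so no decomposition can have width below 2. Therefore the treewidth is 2.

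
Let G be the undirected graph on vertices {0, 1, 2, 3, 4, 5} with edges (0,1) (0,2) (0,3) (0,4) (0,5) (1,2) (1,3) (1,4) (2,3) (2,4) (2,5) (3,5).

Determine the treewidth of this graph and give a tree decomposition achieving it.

Treewidth 3.
Bags: B1 = {0, 1, 2, 3}  B2 = {0, 2, 3, 5}  B3 = {0, 1, 2, 4}
Tree: B1–B2, B1–B3

Each bag holds 4 vertices, so the decomposition has width 3, which upper-bounds the treewidth. Conversely, {0, 1, 2, 3} is a clique of size 4, and the vertices of any clique must share a bag in every tree decomposition; so some bag has ≥ 4 vertices and tw(G) ≥ 3. Combining the bounds, tw(G) = 3.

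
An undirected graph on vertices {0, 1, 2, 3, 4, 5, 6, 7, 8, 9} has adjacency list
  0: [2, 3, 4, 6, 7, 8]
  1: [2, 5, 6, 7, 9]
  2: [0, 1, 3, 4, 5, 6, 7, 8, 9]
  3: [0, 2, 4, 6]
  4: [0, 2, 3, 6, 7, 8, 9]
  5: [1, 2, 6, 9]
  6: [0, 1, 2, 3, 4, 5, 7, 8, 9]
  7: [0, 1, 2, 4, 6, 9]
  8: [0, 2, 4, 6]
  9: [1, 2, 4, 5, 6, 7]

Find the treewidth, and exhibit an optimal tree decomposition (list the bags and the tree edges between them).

Every bag has size at most 5, so the width is 5 − 1 = 4 and tw(G) ≤ 4. Conversely, {1, 2, 5, 6, 9} is a clique of size 5, and the vertices of any clique must share a bag in every tree decomposition; so some bag has ≥ 5 vertices and tw(G) ≥ 4. Therefore the treewidth is 4.

Treewidth 4.
One such decomposition:
Bags: B1 = {0, 2, 4, 6, 7}  B2 = {2, 4, 6, 7, 9}  B3 = {1, 2, 6, 7, 9}  B4 = {0, 2, 4, 6, 8}  B5 = {1, 2, 5, 6, 9}  B6 = {0, 2, 3, 4, 6}
Tree: B1–B2, B2–B3, B1–B4, B3–B5, B1–B6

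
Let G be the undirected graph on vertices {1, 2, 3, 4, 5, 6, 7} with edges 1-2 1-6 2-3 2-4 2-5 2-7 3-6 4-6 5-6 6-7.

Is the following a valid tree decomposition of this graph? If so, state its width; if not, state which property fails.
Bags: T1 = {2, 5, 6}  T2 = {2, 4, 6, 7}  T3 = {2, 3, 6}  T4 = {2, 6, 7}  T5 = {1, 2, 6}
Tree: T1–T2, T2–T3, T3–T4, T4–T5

A tree decomposition must satisfy three properties: every vertex lies in some bag; for every edge, both endpoints lie together in some bag; and for every vertex, the bags containing it form a connected subtree. Here bags containing vertex 7 are not connected in the tree, so the decomposition is invalid.

No — bags containing vertex 7 are not connected in the tree.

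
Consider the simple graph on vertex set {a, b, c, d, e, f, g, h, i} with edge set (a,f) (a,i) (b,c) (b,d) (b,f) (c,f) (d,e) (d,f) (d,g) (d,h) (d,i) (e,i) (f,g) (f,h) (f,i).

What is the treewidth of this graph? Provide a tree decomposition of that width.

Treewidth 2.
One optimal decomposition is:
Bags: B1 = {d, f, i}  B2 = {b, d, f}  B3 = {b, c, f}  B4 = {d, e, i}  B5 = {a, f, i}  B6 = {d, f, h}  B7 = {d, f, g}
Tree: B1–B2, B2–B3, B1–B4, B1–B5, B1–B6, B1–B7

The largest bag has 3 vertices, giving width 2; this decomposition certifies tw(G) ≤ 2. Conversely, {d, e, i} is a clique of size 3, and the vertices of any clique must share a bag in every tree decomposition; so some bag has ≥ 3 vertices and tw(G) ≥ 2. Hence tw(G) = 2 exactly.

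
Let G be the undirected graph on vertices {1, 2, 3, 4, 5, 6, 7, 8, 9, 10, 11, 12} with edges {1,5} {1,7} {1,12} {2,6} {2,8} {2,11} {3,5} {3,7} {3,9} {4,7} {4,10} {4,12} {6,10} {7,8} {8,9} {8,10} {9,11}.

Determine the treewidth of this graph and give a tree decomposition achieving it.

Treewidth 3.
One optimal decomposition is:
Bags: B1 = {2, 6, 10, 11}  B2 = {2, 8, 10, 11}  B3 = {8, 9, 10, 11}  B4 = {4, 8, 9, 10}  B5 = {4, 7, 8, 9}  B6 = {3, 4, 7, 9}  B7 = {3, 4, 7, 12}  B8 = {1, 3, 7, 12}  B9 = {1, 3, 5, 12}
Tree: B1–B2, B2–B3, B3–B4, B4–B5, B5–B6, B6–B7, B7–B8, B8–B9

Each bag holds 4 vertices, so the decomposition has width 3, which upper-bounds the treewidth. For the lower bound: the 4 vertex sets {2,6,11}, {10}, {8}, {3,4,7,9} are disjoint, each induces a connected subgraph, and every pair is joined by at least one edge of G. Contracting each set to a single vertex therefore yields K_{4} as a minor, and since treewidth is minor-monotone, tw(G) ≥ tw(K_{4}) = 3. Combining the bounds, tw(G) = 3.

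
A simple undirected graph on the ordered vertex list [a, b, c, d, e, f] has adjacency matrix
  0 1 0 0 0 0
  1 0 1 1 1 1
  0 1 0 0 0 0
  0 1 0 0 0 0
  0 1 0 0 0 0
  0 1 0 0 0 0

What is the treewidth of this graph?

A width-1 tree decomposition is:
Bags: B1 = {a, b}  B2 = {b, e}  B3 = {b, c}  B4 = {b, f}  B5 = {b, d}
Tree: B1–B2, B2–B3, B2–B4, B4–B5
Each bag holds 2 vertices, so the decomposition has width 1, which upper-bounds the treewidth. Any graph with an edge has treewidth ≥ 1, and G has the edge a–b. Hence tw(G) = 1 exactly.

1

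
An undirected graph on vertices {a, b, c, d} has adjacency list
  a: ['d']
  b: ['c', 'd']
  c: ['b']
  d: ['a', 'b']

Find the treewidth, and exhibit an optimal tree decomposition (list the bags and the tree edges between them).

Every bag has size at most 2, so the width is 2 − 1 = 1 and tw(G) ≤ 1. G has an edge, so its treewidth is at least 1. Hence tw(G) = 1 exactly.

Treewidth 1.
One such decomposition:
Bags: B1 = {b, c}  B2 = {b, d}  B3 = {a, d}
Tree: B1–B2, B2–B3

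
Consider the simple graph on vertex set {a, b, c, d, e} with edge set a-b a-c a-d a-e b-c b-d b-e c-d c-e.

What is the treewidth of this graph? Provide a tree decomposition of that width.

Treewidth 3.
Bags: B1 = {a, b, c, d}  B2 = {a, b, c, e}
Tree: B1–B2

Every bag has size at most 4, so the width is 4 − 1 = 3 and tw(G) ≤ 3. For the lower bound, the 4 vertices {a, b, c, d} are pairwise adjacent, and any tree decomposition puts a clique entirely inside one bag — forcing width ≥ 3. Therefore the treewidth is 3.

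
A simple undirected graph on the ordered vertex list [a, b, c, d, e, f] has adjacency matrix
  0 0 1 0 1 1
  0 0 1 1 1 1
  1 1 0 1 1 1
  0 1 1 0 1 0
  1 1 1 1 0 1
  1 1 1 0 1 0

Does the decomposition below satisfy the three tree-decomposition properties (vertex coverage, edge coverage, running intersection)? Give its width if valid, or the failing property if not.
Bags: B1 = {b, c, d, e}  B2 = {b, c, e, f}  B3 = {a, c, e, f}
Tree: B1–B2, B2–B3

Yes; width 3.

Checking the three conditions: (i) the bags cover all of {a, b, c, d, e, f}; (ii) for each edge, some bag contains both endpoints; (iii) the bags containing any fixed vertex form a subtree. All hold, so the decomposition is valid with width 4 − 1 = 3.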